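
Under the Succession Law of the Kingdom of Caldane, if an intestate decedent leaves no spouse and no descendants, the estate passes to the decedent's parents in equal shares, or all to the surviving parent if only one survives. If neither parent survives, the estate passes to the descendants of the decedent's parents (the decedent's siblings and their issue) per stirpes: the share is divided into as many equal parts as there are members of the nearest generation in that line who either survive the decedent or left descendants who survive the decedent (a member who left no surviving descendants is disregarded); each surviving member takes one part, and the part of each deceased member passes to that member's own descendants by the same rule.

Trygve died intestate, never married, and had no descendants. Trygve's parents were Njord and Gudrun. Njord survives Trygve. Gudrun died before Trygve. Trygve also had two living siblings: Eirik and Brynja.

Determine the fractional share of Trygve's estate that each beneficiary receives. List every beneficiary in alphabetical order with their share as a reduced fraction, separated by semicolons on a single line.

Only one parent, Njord, survives, so Njord takes the entire estate. The siblings take nothing because a surviving parent has priority.

Njord 1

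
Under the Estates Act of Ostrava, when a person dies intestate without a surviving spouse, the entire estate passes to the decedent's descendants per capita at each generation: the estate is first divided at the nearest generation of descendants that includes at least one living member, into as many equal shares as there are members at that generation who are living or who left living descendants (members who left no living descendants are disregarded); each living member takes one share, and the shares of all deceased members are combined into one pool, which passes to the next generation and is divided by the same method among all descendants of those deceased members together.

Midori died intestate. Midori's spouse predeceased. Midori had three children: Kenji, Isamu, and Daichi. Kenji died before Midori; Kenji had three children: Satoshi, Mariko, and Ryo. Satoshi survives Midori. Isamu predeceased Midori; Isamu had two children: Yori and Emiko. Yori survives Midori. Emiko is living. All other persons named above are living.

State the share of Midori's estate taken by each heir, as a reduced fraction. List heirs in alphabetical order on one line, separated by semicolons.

Daichi 1/3; Emiko 2/15; Mariko 2/15; Ryo 2/15; Satoshi 2/15; Yori 2/15

There is no surviving spouse, so the entire estate passes to Midori's descendants per capita at each generation.
At generation 1 (Kenji, Isamu, Daichi) there are 3 shares of (1)/3 = 1/3 each.
Living: Daichi — each takes 1/3.
Deceased: Kenji and Isamu. Their combined 2/3 is pooled and carried to generation 2.
At generation 2 (Satoshi, Mariko, Ryo, Yori, Emiko) there are 5 shares of (2/3)/5 = 2/15 each.
Living: Satoshi, Mariko, Ryo, Yori, and Emiko — each takes 2/15.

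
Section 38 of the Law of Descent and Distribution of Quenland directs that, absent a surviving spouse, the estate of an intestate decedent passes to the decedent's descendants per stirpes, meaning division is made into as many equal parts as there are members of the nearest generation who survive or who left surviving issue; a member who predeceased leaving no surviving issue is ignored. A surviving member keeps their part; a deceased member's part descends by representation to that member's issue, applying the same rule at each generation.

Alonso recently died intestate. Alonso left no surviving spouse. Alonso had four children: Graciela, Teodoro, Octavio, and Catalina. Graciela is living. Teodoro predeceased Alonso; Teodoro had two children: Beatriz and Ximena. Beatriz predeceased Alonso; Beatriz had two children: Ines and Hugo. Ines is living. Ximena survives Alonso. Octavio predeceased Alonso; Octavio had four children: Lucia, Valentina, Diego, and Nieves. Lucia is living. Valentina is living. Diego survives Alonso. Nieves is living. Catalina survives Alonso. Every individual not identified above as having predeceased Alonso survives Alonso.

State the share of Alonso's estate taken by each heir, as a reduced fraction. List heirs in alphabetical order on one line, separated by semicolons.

Catalina 1/4; Diego 1/16; Graciela 1/4; Hugo 1/16; Ines 1/16; Lucia 1/16; Nieves 1/16; Valentina 1/16; Ximena 1/8

There is no surviving spouse, so the entire estate passes to Alonso's descendants per stirpes.
The estate is divided into 4 equal shares of 1/4 among Graciela, Teodoro, Octavio, Catalina.
Graciela is living and takes 1/4.
Teodoro predeceased; the 1/4 allotted to Teodoro's branch passes to Teodoro's issue by representation.
The 1/4 is divided into 2 equal shares of 1/8 among Beatriz, Ximena.
Beatriz predeceased; the 1/8 allotted to Beatriz's branch passes to Beatriz's issue by representation.
The 1/8 is divided into 2 equal shares of 1/16 among Ines, Hugo.
Ines is living and takes 1/16.
Hugo is living and takes 1/16.
Ximena is living and takes 1/8.
Octavio predeceased; the 1/4 allotted to Octavio's branch passes to Octavio's issue by representation.
The 1/4 is divided into 4 equal shares of 1/16 among Lucia, Valentina, Diego, Nieves.
Lucia is living and takes 1/16.
Valentina is living and takes 1/16.
Diego is living and takes 1/16.
Nieves is living and takes 1/16.
Catalina is living and takes 1/4.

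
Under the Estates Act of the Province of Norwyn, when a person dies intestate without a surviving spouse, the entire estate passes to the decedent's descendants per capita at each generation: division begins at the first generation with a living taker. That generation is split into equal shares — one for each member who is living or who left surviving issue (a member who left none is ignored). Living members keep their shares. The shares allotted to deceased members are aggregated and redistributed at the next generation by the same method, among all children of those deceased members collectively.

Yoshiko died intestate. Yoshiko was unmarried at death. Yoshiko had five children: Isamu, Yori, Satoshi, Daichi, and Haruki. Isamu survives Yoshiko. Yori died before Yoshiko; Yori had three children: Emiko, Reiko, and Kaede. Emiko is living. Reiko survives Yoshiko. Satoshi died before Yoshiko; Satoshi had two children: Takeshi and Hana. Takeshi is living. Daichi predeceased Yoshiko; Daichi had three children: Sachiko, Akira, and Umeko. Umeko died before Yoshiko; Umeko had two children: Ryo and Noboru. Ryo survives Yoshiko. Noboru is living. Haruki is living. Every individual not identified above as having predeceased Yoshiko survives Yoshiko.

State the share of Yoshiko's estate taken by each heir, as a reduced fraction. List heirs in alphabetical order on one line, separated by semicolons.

There is no surviving spouse, so the entire estate passes to Yoshiko's descendants per capita at each generation.
At generation 1 (Isamu, Yori, Satoshi, Daichi, Haruki) there are 5 shares of (1)/5 = 1/5 each.
Living: Isamu and Haruki — each takes 1/5.
Deceased: Yori, Satoshi, and Daichi. Their combined 3/5 is pooled and carried to generation 2.
At generation 2 (Emiko, Reiko, Kaede, Takeshi, Hana, Sachiko, Akira, Umeko) there are 8 shares of (3/5)/8 = 3/40 each.
Living: Emiko, Reiko, Kaede, Takeshi, Hana, Sachiko, and Akira — each takes 3/40.
Deceased: Umeko. That 3/40 share is carried to generation 3.
At generation 3 (Ryo, Noboru) there are 2 shares of (3/40)/2 = 3/80 each.
Living: Ryo and Noboru — each takes 3/80.

Akira 3/40; Emiko 3/40; Hana 3/40; Haruki 1/5; Isamu 1/5; Kaede 3/40; Noboru 3/80; Reiko 3/40; Ryo 3/80; Sachiko 3/40; Takeshi 3/40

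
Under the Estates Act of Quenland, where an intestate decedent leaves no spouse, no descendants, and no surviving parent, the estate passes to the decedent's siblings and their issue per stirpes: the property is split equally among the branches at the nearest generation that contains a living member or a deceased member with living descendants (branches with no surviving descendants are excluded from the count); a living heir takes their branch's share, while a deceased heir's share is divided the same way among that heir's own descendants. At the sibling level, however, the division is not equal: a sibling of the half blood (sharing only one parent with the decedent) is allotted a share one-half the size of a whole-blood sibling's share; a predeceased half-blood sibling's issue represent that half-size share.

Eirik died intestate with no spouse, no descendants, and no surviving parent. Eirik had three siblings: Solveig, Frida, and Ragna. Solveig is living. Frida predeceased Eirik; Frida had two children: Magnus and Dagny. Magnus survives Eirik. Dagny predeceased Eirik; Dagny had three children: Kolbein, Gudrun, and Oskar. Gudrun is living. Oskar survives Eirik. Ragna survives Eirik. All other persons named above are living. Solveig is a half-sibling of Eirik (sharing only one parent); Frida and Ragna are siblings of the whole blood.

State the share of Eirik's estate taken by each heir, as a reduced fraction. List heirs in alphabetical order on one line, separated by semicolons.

Gudrun 1/15; Kolbein 1/15; Magnus 1/5; Oskar 1/15; Ragna 2/5; Solveig 1/5

No spouse, descendants, or parent survives, so the estate passes to Eirik's siblings per stirpes.
Half-blood siblings count for one-half the weight of whole-blood siblings at the initial division.
Dividing 1 in proportion to weights (total weight 5/2): Solveig (weight 1/2) → 1/5; Frida (weight 1) → 2/5; Ragna (weight 1) → 2/5.
Solveig is living and takes 1/5.
Frida predeceased; the 2/5 allotted to Frida's branch passes to Frida's issue by representation.
The 2/5 is divided into 2 equal shares of 1/5 among Magnus, Dagny.
Magnus is living and takes 1/5.
Dagny predeceased; the 1/5 allotted to Dagny's branch passes to Dagny's issue by representation.
The 1/5 is divided into 3 equal shares of 1/15 among Kolbein, Gudrun, Oskar.
Kolbein is living and takes 1/15.
Gudrun is living and takes 1/15.
Oskar is living and takes 1/15.
Ragna is living and takes 2/5.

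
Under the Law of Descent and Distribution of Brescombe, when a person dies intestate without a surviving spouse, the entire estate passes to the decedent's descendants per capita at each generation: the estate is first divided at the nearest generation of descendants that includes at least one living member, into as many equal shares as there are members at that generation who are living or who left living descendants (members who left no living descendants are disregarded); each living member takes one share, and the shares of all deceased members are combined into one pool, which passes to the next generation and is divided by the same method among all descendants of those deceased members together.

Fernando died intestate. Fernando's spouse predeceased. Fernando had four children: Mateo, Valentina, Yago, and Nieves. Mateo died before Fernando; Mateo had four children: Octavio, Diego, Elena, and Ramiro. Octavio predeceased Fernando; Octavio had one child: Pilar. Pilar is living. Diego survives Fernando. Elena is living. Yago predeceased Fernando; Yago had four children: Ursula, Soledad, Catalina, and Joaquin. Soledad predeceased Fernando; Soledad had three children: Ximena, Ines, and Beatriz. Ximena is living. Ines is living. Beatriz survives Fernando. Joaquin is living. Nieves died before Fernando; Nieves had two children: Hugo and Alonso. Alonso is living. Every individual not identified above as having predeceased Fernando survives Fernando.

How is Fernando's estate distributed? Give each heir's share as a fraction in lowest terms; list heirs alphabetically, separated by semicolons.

There is no surviving spouse, so the entire estate passes to Fernando's descendants per capita at each generation.
At generation 1 (Mateo, Valentina, Yago, Nieves) there are 4 shares of (1)/4 = 1/4 each.
Living: Valentina — each takes 1/4.
Deceased: Mateo, Yago, and Nieves. Their combined 3/4 is pooled and carried to generation 2.
At generation 2 (Octavio, Diego, Elena, Ramiro, Ursula, Soledad, Catalina, Joaquin, Hugo, Alonso) there are 10 shares of (3/4)/10 = 3/40 each.
Living: Diego, Elena, Ramiro, Ursula, Catalina, Joaquin, Hugo, and Alonso — each takes 3/40.
Deceased: Octavio and Soledad. Their combined 3/20 is pooled and carried to generation 3.
At generation 3 (Pilar, Ximena, Ines, Beatriz) there are 4 shares of (3/20)/4 = 3/80 each.
Living: Pilar, Ximena, Ines, and Beatriz — each takes 3/80.

Alonso 3/40; Beatriz 3/80; Catalina 3/40; Diego 3/40; Elena 3/40; Hugo 3/40; Ines 3/80; Joaquin 3/40; Pilar 3/80; Ramiro 3/40; Ursula 3/40; Valentina 1/4; Ximena 3/80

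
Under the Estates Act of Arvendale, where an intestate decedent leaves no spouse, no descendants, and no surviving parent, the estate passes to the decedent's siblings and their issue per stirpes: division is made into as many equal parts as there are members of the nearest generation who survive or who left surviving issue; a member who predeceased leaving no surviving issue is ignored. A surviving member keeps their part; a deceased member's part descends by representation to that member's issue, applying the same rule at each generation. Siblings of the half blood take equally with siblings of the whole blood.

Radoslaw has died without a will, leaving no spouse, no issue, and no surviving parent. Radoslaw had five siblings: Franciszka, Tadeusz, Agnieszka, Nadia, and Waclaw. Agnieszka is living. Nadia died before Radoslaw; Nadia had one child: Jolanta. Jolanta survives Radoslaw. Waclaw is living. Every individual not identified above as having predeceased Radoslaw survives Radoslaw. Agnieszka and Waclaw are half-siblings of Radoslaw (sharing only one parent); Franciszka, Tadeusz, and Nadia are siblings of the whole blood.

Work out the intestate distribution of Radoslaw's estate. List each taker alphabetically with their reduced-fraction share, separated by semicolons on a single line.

No spouse, descendants, or parent survives, so the estate passes to Radoslaw's siblings per stirpes.
Half-blood and whole-blood siblings take equally under the stated rule.
The estate is divided into 5 equal shares of 1/5 among Franciszka, Tadeusz, Agnieszka, Nadia, Waclaw.
Franciszka is living and takes 1/5.
Tadeusz is living and takes 1/5.
Agnieszka is living and takes 1/5.
Nadia predeceased; the 1/5 allotted to Nadia's branch passes to Nadia's issue by representation.
Jolanta is the sole taker at this level and receives the full 1/5.
Waclaw is living and takes 1/5.

Agnieszka 1/5; Franciszka 1/5; Jolanta 1/5; Tadeusz 1/5; Waclaw 1/5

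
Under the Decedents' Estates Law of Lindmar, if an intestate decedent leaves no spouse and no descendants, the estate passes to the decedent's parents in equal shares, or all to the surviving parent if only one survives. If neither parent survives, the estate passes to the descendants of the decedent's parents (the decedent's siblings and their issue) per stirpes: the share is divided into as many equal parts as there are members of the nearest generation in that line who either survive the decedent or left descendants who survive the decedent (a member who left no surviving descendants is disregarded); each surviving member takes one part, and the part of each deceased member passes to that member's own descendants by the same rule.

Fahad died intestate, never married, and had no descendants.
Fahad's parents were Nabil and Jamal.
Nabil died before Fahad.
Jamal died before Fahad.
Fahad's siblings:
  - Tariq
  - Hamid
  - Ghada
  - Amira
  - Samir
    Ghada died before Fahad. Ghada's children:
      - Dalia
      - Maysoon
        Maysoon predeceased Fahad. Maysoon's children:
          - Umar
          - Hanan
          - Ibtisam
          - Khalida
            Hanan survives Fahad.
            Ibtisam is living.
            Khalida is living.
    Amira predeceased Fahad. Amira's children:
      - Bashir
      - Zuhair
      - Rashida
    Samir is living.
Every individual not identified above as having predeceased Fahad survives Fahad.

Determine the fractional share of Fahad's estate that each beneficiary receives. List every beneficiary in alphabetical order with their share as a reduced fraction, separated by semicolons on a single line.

Neither parent survives and there are no descendants, so the estate passes to Fahad's siblings and their issue per stirpes.
The estate is divided into 5 equal shares of 1/5 among Tariq, Hamid, Ghada, Amira, Samir.
Tariq is living and takes 1/5.
Hamid is living and takes 1/5.
Ghada predeceased; the 1/5 allotted to Ghada's branch passes to Ghada's issue by representation.
The 1/5 is divided into 2 equal shares of 1/10 among Dalia, Maysoon.
Dalia is living and takes 1/10.
Maysoon predeceased; the 1/10 allotted to Maysoon's branch passes to Maysoon's issue by representation.
The 1/10 is divided into 4 equal shares of 1/40 among Umar, Hanan, Ibtisam, Khalida.
Umar is living and takes 1/40.
Hanan is living and takes 1/40.
Ibtisam is living and takes 1/40.
Khalida is living and takes 1/40.
Amira predeceased; the 1/5 allotted to Amira's branch passes to Amira's issue by representation.
The 1/5 is divided into 3 equal shares of 1/15 among Bashir, Zuhair, Rashida.
Bashir is living and takes 1/15.
Zuhair is living and takes 1/15.
Rashida is living and takes 1/15.
Samir is living and takes 1/5.

Bashir 1/15; Dalia 1/10; Hamid 1/5; Hanan 1/40; Ibtisam 1/40; Khalida 1/40; Rashida 1/15; Samir 1/5; Tariq 1/5; Umar 1/40; Zuhair 1/15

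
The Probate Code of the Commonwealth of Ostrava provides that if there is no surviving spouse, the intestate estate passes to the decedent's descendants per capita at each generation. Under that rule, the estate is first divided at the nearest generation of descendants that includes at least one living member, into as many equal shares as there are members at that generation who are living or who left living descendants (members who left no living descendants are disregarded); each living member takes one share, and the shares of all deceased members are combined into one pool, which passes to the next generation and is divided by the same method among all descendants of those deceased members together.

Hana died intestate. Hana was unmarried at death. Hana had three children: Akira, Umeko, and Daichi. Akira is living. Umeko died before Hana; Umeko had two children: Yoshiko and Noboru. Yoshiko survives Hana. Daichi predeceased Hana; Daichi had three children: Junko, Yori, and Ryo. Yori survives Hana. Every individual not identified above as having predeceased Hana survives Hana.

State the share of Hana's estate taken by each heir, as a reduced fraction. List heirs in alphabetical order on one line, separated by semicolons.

There is no surviving spouse, so the entire estate passes to Hana's descendants per capita at each generation.
At generation 1 (Akira, Umeko, Daichi) there are 3 shares of (1)/3 = 1/3 each.
Living: Akira — each takes 1/3.
Deceased: Umeko and Daichi. Their combined 2/3 is pooled and carried to generation 2.
At generation 2 (Yoshiko, Noboru, Junko, Yori, Ryo) there are 5 shares of (2/3)/5 = 2/15 each.
Living: Yoshiko, Noboru, Junko, Yori, and Ryo — each takes 2/15.

Akira 1/3; Junko 2/15; Noboru 2/15; Ryo 2/15; Yori 2/15; Yoshiko 2/15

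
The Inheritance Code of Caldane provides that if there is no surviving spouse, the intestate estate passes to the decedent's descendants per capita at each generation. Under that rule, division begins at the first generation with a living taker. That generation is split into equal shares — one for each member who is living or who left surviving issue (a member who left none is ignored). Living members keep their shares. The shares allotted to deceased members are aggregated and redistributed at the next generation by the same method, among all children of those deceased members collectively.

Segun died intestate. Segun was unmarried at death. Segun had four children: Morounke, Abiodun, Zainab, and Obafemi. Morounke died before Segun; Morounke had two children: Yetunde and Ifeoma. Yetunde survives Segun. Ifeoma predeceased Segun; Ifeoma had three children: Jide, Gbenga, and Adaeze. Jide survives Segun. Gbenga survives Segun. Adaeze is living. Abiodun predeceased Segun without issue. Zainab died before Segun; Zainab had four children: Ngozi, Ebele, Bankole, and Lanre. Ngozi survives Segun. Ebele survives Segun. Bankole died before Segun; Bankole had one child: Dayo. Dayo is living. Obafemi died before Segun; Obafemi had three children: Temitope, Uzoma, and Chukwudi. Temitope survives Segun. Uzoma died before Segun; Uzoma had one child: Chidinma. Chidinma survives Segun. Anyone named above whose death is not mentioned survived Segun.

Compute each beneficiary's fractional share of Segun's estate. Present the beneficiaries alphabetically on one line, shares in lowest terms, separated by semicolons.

There is no surviving spouse, so the entire estate passes to Segun's descendants per capita at each generation.
No one at generation 1 (Morounke, Zainab, Obafemi) is living; moving to the next generation.
At generation 2 (Yetunde, Ifeoma, Ngozi, Ebele, Bankole, Lanre, Temitope, Uzoma, Chukwudi) there are 9 shares of (1)/9 = 1/9 each.
Living: Yetunde, Ngozi, Ebele, Lanre, Temitope, and Chukwudi — each takes 1/9.
Deceased: Ifeoma, Bankole, and Uzoma. Their combined 1/3 is pooled and carried to generation 3.
At generation 3 (Jide, Gbenga, Adaeze, Dayo, Chidinma) there are 5 shares of (1/3)/5 = 1/15 each.
Living: Jide, Gbenga, Adaeze, Dayo, and Chidinma — each takes 1/15.

Adaeze 1/15; Chidinma 1/15; Chukwudi 1/9; Dayo 1/15; Ebele 1/9; Gbenga 1/15; Jide 1/15; Lanre 1/9; Ngozi 1/9; Temitope 1/9; Yetunde 1/9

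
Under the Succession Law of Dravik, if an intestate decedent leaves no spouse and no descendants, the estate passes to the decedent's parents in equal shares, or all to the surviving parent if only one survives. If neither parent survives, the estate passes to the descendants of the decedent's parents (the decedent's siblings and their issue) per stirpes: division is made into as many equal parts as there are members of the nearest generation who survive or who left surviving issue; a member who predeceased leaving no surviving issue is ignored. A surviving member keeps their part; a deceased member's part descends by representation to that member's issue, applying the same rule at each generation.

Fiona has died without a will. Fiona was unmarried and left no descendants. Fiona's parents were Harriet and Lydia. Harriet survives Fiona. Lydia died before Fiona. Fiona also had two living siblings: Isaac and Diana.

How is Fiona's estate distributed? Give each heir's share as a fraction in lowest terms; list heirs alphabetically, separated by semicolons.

Harriet 1

Only one parent, Harriet, survives, so Harriet takes the entire estate. The siblings take nothing because a surviving parent has priority.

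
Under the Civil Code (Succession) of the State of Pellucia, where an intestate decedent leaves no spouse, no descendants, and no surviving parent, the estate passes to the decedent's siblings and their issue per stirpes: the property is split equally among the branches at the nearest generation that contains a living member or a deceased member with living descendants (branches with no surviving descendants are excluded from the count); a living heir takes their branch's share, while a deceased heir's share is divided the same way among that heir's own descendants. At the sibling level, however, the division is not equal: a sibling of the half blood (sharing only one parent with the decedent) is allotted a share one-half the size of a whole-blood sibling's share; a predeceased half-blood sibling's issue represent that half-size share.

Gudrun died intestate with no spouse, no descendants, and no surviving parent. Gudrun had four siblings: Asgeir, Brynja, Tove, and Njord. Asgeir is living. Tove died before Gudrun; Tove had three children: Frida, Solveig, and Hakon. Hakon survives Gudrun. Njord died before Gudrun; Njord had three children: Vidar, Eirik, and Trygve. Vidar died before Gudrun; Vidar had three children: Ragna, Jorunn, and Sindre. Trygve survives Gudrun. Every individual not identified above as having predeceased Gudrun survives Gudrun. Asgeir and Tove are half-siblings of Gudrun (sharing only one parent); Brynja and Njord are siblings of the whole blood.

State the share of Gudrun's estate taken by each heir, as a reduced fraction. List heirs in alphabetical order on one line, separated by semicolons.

No spouse, descendants, or parent survives, so the estate passes to Gudrun's siblings per stirpes.
Half-blood siblings count for one-half the weight of whole-blood siblings at the initial division.
Dividing 1 in proportion to weights (total weight 3): Asgeir (weight 1/2) → 1/6; Brynja (weight 1) → 1/3; Tove (weight 1/2) → 1/6; Njord (weight 1) → 1/3.
Asgeir is living and takes 1/6.
Brynja is living and takes 1/3.
Tove predeceased; the 1/6 allotted to Tove's branch passes to Tove's issue by representation.
The 1/6 is divided into 3 equal shares of 1/18 among Frida, Solveig, Hakon.
Frida is living and takes 1/18.
Solveig is living and takes 1/18.
Hakon is living and takes 1/18.
Njord predeceased; the 1/3 allotted to Njord's branch passes to Njord's issue by representation.
The 1/3 is divided into 3 equal shares of 1/9 among Vidar, Eirik, Trygve.
Vidar predeceased; the 1/9 allotted to Vidar's branch passes to Vidar's issue by representation.
The 1/9 is divided into 3 equal shares of 1/27 among Ragna, Jorunn, Sindre.
Ragna is living and takes 1/27.
Jorunn is living and takes 1/27.
Sindre is living and takes 1/27.
Eirik is living and takes 1/9.
Trygve is living and takes 1/9.

Asgeir 1/6; Brynja 1/3; Eirik 1/9; Frida 1/18; Hakon 1/18; Jorunn 1/27; Ragna 1/27; Sindre 1/27; Solveig 1/18; Trygve 1/9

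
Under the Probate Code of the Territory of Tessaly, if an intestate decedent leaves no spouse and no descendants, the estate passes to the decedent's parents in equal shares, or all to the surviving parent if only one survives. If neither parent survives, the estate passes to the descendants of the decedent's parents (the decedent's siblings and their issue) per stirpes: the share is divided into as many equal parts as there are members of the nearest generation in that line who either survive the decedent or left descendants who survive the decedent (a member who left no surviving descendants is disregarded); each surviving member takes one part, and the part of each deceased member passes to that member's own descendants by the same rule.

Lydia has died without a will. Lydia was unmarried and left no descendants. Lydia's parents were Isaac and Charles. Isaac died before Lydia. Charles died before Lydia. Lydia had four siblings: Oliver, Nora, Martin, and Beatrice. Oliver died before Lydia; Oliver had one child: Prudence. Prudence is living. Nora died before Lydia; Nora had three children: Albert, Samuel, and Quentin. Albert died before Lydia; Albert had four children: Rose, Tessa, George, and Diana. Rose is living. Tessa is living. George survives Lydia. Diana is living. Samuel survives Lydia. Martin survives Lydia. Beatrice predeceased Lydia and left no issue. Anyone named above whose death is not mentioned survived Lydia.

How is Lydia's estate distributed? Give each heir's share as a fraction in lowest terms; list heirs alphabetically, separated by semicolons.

Neither parent survives and there are no descendants, so the estate passes to Lydia's siblings and their issue per stirpes.
Beatrice left no surviving issue, so that branch lapses and is disregarded.
The estate is divided into 3 equal shares of 1/3 among Oliver, Nora, Martin.
Oliver predeceased; the 1/3 allotted to Oliver's branch passes to Oliver's issue by representation.
Prudence is the sole taker at this level and receives the full 1/3.
Nora predeceased; the 1/3 allotted to Nora's branch passes to Nora's issue by representation.
The 1/3 is divided into 3 equal shares of 1/9 among Albert, Samuel, Quentin.
Albert predeceased; the 1/9 allotted to Albert's branch passes to Albert's issue by representation.
The 1/9 is divided into 4 equal shares of 1/36 among Rose, Tessa, George, Diana.
Rose is living and takes 1/36.
Tessa is living and takes 1/36.
George is living and takes 1/36.
Diana is living and takes 1/36.
Samuel is living and takes 1/9.
Quentin is living and takes 1/9.
Martin is living and takes 1/3.

Diana 1/36; George 1/36; Martin 1/3; Prudence 1/3; Quentin 1/9; Rose 1/36; Samuel 1/9; Tessa 1/36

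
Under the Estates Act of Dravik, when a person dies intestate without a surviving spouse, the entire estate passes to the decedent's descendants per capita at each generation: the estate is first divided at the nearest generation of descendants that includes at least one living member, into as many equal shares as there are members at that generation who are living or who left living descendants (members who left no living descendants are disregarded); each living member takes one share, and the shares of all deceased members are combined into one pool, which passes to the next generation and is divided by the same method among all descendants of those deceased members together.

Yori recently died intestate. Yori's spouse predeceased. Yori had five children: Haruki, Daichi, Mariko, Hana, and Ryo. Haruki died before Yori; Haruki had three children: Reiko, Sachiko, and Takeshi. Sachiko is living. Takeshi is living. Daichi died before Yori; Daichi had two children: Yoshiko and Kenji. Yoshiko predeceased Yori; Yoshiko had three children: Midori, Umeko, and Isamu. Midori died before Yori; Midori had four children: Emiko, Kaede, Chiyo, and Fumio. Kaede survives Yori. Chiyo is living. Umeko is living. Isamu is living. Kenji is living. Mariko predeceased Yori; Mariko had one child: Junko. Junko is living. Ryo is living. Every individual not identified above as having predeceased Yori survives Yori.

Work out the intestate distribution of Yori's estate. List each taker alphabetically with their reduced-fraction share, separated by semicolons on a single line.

There is no surviving spouse, so the entire estate passes to Yori's descendants per capita at each generation.
At generation 1 (Haruki, Daichi, Mariko, Hana, Ryo) there are 5 shares of (1)/5 = 1/5 each.
Living: Hana and Ryo — each takes 1/5.
Deceased: Haruki, Daichi, and Mariko. Their combined 3/5 is pooled and carried to generation 2.
At generation 2 (Reiko, Sachiko, Takeshi, Yoshiko, Kenji, Junko) there are 6 shares of (3/5)/6 = 1/10 each.
Living: Reiko, Sachiko, Takeshi, Kenji, and Junko — each takes 1/10.
Deceased: Yoshiko. That 1/10 share is carried to generation 3.
At generation 3 (Midori, Umeko, Isamu) there are 3 shares of (1/10)/3 = 1/30 each.
Living: Umeko and Isamu — each takes 1/30.
Deceased: Midori. That 1/30 share is carried to generation 4.
At generation 4 (Emiko, Kaede, Chiyo, Fumio) there are 4 shares of (1/30)/4 = 1/120 each.
Living: Emiko, Kaede, Chiyo, and Fumio — each takes 1/120.

Chiyo 1/120; Emiko 1/120; Fumio 1/120; Hana 1/5; Isamu 1/30; Junko 1/10; Kaede 1/120; Kenji 1/10; Reiko 1/10; Ryo 1/5; Sachiko 1/10; Takeshi 1/10; Umeko 1/30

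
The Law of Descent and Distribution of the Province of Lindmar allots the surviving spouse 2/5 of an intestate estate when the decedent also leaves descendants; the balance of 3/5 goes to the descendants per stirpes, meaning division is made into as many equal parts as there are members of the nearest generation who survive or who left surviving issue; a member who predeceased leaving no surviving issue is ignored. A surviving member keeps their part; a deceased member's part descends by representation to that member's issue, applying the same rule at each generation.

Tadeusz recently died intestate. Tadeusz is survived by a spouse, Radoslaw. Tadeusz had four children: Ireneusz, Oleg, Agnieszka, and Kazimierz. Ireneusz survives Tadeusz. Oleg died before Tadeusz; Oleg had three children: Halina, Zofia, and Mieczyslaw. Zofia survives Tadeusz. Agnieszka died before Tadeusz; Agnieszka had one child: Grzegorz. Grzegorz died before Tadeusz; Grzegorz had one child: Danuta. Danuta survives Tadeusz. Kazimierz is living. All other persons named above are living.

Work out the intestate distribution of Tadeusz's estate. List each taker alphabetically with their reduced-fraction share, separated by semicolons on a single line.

Danuta 3/20; Halina 1/20; Ireneusz 3/20; Kazimierz 3/20; Mieczyslaw 1/20; Radoslaw 2/5; Zofia 1/20

Radoslaw, as surviving spouse, takes 2/5.
The remaining 3/5 passes to Tadeusz's descendants per stirpes.
The 3/5 is divided into 4 equal shares of 3/20 among Ireneusz, Oleg, Agnieszka, Kazimierz.
Ireneusz is living and takes 3/20.
Oleg predeceased; the 3/20 allotted to Oleg's branch passes to Oleg's issue by representation.
The 3/20 is divided into 3 equal shares of 1/20 among Halina, Zofia, Mieczyslaw.
Halina is living and takes 1/20.
Zofia is living and takes 1/20.
Mieczyslaw is living and takes 1/20.
Agnieszka predeceased; the 3/20 allotted to Agnieszka's branch passes to Agnieszka's issue by representation.
Grzegorz's line is the sole branch at this level, so the full 3/20 passes to Grzegorz's issue by representation.
Danuta is the sole taker at this level and receives the full 3/20.
Kazimierz is living and takes 3/20.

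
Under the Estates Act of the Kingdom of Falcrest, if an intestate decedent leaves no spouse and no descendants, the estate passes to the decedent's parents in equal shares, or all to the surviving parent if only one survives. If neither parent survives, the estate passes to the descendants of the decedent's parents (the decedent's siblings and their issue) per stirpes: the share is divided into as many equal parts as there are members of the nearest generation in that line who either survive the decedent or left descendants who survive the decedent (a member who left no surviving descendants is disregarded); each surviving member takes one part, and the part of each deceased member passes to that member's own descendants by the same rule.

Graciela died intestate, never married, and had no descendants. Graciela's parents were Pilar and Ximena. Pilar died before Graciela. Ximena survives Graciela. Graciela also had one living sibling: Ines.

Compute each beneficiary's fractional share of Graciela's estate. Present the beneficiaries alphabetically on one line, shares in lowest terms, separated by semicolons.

Only one parent, Ximena, survives, so Ximena takes the entire estate. The siblings take nothing because a surviving parent has priority.

Ximena 1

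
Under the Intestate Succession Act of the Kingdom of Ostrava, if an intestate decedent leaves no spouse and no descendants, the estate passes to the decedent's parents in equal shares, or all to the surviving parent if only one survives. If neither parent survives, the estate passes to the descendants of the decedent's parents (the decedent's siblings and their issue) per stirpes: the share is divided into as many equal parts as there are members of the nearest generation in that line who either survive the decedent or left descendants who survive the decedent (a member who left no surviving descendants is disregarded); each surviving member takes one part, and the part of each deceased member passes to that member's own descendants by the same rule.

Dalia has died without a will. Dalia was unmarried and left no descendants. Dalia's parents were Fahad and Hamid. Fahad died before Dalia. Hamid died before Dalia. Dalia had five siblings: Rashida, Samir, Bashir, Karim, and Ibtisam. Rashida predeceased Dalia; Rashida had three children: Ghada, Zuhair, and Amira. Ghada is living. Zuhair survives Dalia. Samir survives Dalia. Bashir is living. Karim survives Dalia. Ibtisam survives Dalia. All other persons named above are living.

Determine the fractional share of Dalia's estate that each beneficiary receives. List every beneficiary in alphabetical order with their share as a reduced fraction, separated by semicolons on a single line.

Neither parent survives and there are no descendants, so the estate passes to Dalia's siblings and their issue per stirpes.
The estate is divided into 5 equal shares of 1/5 among Rashida, Samir, Bashir, Karim, Ibtisam.
Rashida predeceased; the 1/5 allotted to Rashida's branch passes to Rashida's issue by representation.
The 1/5 is divided into 3 equal shares of 1/15 among Ghada, Zuhair, Amira.
Ghada is living and takes 1/15.
Zuhair is living and takes 1/15.
Amira is living and takes 1/15.
Samir is living and takes 1/5.
Bashir is living and takes 1/5.
Karim is living and takes 1/5.
Ibtisam is living and takes 1/5.

Amira 1/15; Bashir 1/5; Ghada 1/15; Ibtisam 1/5; Karim 1/5; Samir 1/5; Zuhair 1/15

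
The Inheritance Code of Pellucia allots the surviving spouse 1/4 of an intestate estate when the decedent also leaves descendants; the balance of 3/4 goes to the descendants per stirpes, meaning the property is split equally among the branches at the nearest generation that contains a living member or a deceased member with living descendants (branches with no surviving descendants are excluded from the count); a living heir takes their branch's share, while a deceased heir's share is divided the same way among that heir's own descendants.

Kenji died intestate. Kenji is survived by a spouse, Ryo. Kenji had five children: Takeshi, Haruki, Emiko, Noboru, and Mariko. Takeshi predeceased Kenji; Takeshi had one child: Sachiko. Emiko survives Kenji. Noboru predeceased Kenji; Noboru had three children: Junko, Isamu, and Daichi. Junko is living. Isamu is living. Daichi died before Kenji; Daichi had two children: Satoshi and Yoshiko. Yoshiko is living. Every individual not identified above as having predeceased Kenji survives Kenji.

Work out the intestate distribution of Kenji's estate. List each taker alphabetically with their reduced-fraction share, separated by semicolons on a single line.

Emiko 3/20; Haruki 3/20; Isamu 1/20; Junko 1/20; Mariko 3/20; Ryo 1/4; Sachiko 3/20; Satoshi 1/40; Yoshiko 1/40

Ryo, as surviving spouse, takes 1/4.
The remaining 3/4 passes to Kenji's descendants per stirpes.
The 3/4 is divided into 5 equal shares of 3/20 among Takeshi, Haruki, Emiko, Noboru, Mariko.
Takeshi predeceased; the 3/20 allotted to Takeshi's branch passes to Takeshi's issue by representation.
Sachiko is the sole taker at this level and receives the full 3/20.
Haruki is living and takes 3/20.
Emiko is living and takes 3/20.
Noboru predeceased; the 3/20 allotted to Noboru's branch passes to Noboru's issue by representation.
The 3/20 is divided into 3 equal shares of 1/20 among Junko, Isamu, Daichi.
Junko is living and takes 1/20.
Isamu is living and takes 1/20.
Daichi predeceased; the 1/20 allotted to Daichi's branch passes to Daichi's issue by representation.
The 1/20 is divided into 2 equal shares of 1/40 among Satoshi, Yoshiko.
Satoshi is living and takes 1/40.
Yoshiko is living and takes 1/40.
Mariko is living and takes 3/20.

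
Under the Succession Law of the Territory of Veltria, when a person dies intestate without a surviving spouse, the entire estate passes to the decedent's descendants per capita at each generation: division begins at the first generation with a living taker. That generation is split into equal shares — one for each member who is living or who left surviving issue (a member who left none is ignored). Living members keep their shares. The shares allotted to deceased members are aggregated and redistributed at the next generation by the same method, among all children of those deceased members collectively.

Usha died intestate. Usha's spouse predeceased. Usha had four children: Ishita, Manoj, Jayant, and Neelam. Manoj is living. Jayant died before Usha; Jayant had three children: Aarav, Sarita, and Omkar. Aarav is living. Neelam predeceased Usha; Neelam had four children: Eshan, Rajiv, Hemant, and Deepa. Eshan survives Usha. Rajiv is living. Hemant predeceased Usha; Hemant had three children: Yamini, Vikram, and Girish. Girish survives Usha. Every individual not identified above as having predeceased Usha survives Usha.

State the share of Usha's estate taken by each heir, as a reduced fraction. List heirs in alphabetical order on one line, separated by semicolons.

Aarav 1/14; Deepa 1/14; Eshan 1/14; Girish 1/42; Ishita 1/4; Manoj 1/4; Omkar 1/14; Rajiv 1/14; Sarita 1/14; Vikram 1/42; Yamini 1/42

There is no surviving spouse, so the entire estate passes to Usha's descendants per capita at each generation.
At generation 1 (Ishita, Manoj, Jayant, Neelam) there are 4 shares of (1)/4 = 1/4 each.
Living: Ishita and Manoj — each takes 1/4.
Deceased: Jayant and Neelam. Their combined 1/2 is pooled and carried to generation 2.
At generation 2 (Aarav, Sarita, Omkar, Eshan, Rajiv, Hemant, Deepa) there are 7 shares of (1/2)/7 = 1/14 each.
Living: Aarav, Sarita, Omkar, Eshan, Rajiv, and Deepa — each takes 1/14.
Deceased: Hemant. That 1/14 share is carried to generation 3.
At generation 3 (Yamini, Vikram, Girish) there are 3 shares of (1/14)/3 = 1/42 each.
Living: Yamini, Vikram, and Girish — each takes 1/42.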